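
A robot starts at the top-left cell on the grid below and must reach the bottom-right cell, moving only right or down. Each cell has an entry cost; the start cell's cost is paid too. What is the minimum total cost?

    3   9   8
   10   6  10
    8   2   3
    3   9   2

Best path: r0c0 -> r0c1 -> r1c1 -> r2c1 -> r2c2 -> r3c2
Cost: 3 + 9 + 6 + 2 + 3 + 2 = 25
For comparison, the top-then-right route costs 35.

25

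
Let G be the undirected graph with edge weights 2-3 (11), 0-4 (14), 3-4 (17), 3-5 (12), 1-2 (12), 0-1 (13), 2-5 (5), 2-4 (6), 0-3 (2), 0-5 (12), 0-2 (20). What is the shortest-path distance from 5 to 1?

17

Comparing a few candidate routes:
5-2-1: 5 + 12 = 17
5-3-0-1: 12 + 2 + 13 = 27
5-0-1: 12 + 13 = 25
5-2-3-0-1: 5 + 11 + 2 + 13 = 31
Shortest: 17.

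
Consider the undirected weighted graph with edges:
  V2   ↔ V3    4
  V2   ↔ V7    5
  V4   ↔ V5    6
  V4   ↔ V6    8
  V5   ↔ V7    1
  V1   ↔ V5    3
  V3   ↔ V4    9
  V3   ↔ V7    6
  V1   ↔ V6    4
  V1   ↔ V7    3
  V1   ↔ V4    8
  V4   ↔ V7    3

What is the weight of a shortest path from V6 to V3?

13

Checking several routes:
V6 - V1 - V7 - V2 - V3: 4 + 3 + 5 + 4 = 16
V6 - V1 - V5 - V7 - V2 - V3: 4 + 3 + 1 + 5 + 4 = 17
V6 - V4 - V7 - V3: 8 + 3 + 6 = 17
V6 - V1 - V5 - V7 - V3: 4 + 3 + 1 + 6 = 14
V6 - V1 - V7 - V3: 4 + 3 + 6 = 13
Shortest: 13.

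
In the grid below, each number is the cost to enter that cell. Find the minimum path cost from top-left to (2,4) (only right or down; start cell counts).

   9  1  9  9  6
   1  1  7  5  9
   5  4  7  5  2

29

One optimal route is r0c0 → r0c1 → r1c1 → r2c1 → r2c2 → r2c3 → r2c4.
Its cost is 9 + 1 + 1 + 4 + 7 + 5 + 2 = 29.
For comparison, the top-then-right route costs 45.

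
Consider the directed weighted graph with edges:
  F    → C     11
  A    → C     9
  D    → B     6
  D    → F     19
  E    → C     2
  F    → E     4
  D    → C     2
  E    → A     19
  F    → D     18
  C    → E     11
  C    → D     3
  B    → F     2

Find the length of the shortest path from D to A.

31

Comparing a few candidate routes:
D -> C -> E -> A: 2 + 11 + 19 = 32
D -> F -> E -> A: 19 + 4 + 19 = 42
D -> B -> F -> C -> E -> A: 6 + 2 + 11 + 11 + 19 = 49
D -> B -> F -> E -> A: 6 + 2 + 4 + 19 = 31
Best route has total 31.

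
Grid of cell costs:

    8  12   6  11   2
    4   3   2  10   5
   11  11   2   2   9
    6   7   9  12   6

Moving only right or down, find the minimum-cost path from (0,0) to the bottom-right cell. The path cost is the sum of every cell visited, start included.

36

Path (0,0) (1,0) (1,1) (1,2) (2,2) (2,3) (2,4) (3,4): 8 + 4 + 3 + 2 + 2 + 2 + 9 + 6 = 36.
(Top row then right column would cost 59.)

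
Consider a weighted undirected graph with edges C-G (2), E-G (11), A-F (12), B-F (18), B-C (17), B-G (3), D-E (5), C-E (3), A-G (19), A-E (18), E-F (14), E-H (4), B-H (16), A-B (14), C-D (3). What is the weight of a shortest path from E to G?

5

Checking several routes:
E→G: 11
E→D→C→G: 5 + 3 + 2 = 10
E→C→G: 3 + 2 = 5
Shortest: 5.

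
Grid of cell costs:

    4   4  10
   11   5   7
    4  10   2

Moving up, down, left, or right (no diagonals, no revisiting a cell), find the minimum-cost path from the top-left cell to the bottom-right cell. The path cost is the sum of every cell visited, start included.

22

Cheapest: [0,0] [0,1] [1,1] [1,2] [2,2]
  4 + 4 + 5 + 7 + 2 = 22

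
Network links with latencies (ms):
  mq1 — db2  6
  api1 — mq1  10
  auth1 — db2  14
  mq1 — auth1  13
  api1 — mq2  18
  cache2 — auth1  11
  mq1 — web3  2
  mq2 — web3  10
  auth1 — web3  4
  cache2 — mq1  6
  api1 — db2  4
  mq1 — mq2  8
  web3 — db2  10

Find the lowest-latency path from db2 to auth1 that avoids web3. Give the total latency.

Checking several routes:
db2→auth1: 14
db2→mq1→cache2→auth1: 6 + 6 + 11 = 23
db2→mq1→auth1: 6 + 13 = 19
Best route has total 14 ms.

14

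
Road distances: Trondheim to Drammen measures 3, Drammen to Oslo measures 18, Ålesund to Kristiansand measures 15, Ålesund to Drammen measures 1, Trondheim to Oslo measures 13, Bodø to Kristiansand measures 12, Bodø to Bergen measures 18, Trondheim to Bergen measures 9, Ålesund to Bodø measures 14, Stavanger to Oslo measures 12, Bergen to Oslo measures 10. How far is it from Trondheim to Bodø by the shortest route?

18

Comparing a few candidate routes:
Trondheim - Drammen - Oslo - Bergen - Bodø: 3 + 18 + 10 + 18 = 49
Trondheim - Oslo - Drammen - Ålesund - Bodø: 13 + 18 + 1 + 14 = 46
Trondheim - Drammen - Ålesund - Kristiansand - Bodø: 3 + 1 + 15 + 12 = 31
Trondheim - Drammen - Ålesund - Bodø: 3 + 1 + 14 = 18
Trondheim - Bergen - Bodø: 9 + 18 = 27
Trondheim - Oslo - Bergen - Bodø: 13 + 10 + 18 = 41
The minimum is 18.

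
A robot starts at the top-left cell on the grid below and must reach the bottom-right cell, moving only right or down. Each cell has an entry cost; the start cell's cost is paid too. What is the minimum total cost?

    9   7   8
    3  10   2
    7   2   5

Cheapest: [0,0] -> [1,0] -> [2,0] -> [2,1] -> [2,2]
  9 + 3 + 7 + 2 + 5 = 26
For comparison, the top-then-right route costs 31.

26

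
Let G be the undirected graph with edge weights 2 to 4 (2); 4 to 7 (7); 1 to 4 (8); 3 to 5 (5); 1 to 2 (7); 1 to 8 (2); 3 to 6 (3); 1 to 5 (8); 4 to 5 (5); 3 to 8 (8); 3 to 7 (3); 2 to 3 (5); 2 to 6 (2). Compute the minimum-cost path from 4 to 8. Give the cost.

A few of the 4→8 routes:
4-2-1-8: 2 + 7 + 2 = 11
4-1-8: 8 + 2 = 10
4-5-1-8: 5 + 8 + 2 = 15
The minimum is 10.

10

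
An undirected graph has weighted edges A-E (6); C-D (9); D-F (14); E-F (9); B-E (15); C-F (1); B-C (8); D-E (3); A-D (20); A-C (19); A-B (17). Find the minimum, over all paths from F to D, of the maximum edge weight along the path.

9

Some routes from F to D:
F -> D: max(14) = 14
F -> C -> D: max(1, 9) = 9
F -> C -> B -> A -> E -> D: max(1, 8, 17, 6, 3) = 17
F -> C -> B -> E -> D: max(1, 8, 15, 3) = 15
F -> E -> B -> C -> D: max(9, 15, 8, 9) = 15
F -> E -> D: max(9, 3) = 9
Smallest bottleneck: 9.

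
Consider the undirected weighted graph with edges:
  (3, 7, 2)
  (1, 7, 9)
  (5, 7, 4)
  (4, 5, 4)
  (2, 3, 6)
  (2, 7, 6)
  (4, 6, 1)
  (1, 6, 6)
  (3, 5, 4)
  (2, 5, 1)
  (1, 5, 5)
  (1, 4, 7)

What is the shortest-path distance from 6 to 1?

6

Comparing a few candidate routes:
6 -> 4 -> 5 -> 1: 1 + 4 + 5 = 10
6 -> 4 -> 5 -> 7 -> 1: 1 + 4 + 4 + 9 = 18
6 -> 1: 6
6 -> 4 -> 1: 1 + 7 = 8
Shortest: 6.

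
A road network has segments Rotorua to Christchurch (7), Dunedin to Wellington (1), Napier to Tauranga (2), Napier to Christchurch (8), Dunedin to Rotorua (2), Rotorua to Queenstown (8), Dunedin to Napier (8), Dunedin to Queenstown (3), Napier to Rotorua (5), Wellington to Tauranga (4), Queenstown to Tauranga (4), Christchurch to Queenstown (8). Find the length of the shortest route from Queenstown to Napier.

Comparing a few candidate routes:
Queenstown→Dunedin→Napier: 3 + 8 = 11
Queenstown→Tauranga→Napier: 4 + 2 = 6
Queenstown→Dunedin→Wellington→Tauranga→Napier: 3 + 1 + 4 + 2 = 10
Queenstown→Dunedin→Rotorua→Napier: 3 + 2 + 5 = 10
Best route has total 6.

6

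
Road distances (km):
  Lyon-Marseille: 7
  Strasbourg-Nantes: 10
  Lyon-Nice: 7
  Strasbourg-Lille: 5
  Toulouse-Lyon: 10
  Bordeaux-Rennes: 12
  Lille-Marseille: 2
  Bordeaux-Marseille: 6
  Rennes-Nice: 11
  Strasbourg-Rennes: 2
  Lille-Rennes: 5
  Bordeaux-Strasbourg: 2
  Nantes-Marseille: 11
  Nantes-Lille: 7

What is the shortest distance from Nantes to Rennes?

Some routes from Nantes to Rennes:
Nantes → Marseille → Lille → Rennes: 11 + 2 + 5 = 18
Nantes → Lille → Strasbourg → Rennes: 7 + 5 + 2 = 14
Nantes → Lille → Rennes: 7 + 5 = 12
Nantes → Strasbourg → Rennes: 10 + 2 = 12
The minimum is 12 km.

12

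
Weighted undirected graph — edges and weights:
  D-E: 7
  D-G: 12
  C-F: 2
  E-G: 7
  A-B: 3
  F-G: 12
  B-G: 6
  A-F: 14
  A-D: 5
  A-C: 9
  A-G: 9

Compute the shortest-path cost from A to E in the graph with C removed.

12

Checking several routes:
A→G→D→E: 9 + 12 + 7 = 28
A→D→G→E: 5 + 12 + 7 = 24
A→G→E: 9 + 7 = 16
A→D→E: 5 + 7 = 12
A→B→G→D→E: 3 + 6 + 12 + 7 = 28
A→B→G→E: 3 + 6 + 7 = 16
Best route has total 12.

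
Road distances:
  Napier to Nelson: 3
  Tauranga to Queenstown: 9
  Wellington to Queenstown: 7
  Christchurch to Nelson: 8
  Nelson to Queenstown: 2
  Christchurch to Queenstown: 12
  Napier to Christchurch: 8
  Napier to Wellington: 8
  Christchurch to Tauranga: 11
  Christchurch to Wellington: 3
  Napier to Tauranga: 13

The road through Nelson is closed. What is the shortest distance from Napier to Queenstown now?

Some routes from Napier to Queenstown avoiding Nelson:
Napier→Wellington→Christchurch→Queenstown: 8 + 3 + 12 = 23
Napier→Tauranga→Queenstown: 13 + 9 = 22
Napier→Wellington→Queenstown: 8 + 7 = 15
Napier→Christchurch→Queenstown: 8 + 12 = 20
Napier→Christchurch→Wellington→Queenstown: 8 + 3 + 7 = 18
Shortest: 15.

15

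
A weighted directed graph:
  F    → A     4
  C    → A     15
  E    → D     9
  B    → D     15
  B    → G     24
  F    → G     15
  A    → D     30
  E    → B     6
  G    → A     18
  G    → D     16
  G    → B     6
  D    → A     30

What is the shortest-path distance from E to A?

Routes from E to A:
E→B→G→D→A: 6 + 24 + 16 + 30 = 76
E→B→G→A: 6 + 24 + 18 = 48
E→B→D→A: 6 + 15 + 30 = 51
E→D→A: 9 + 30 = 39
The minimum is 39.

39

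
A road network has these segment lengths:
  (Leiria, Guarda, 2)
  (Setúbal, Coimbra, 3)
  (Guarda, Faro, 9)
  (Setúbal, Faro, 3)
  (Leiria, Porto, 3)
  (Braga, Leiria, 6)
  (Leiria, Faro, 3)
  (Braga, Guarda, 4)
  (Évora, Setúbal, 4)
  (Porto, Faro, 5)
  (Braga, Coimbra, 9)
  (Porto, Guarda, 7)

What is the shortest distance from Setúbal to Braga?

12

Comparing a few candidate routes:
Setúbal-Faro-Leiria-Guarda-Braga: 3 + 3 + 2 + 4 = 12
Setúbal-Faro-Guarda-Braga: 3 + 9 + 4 = 16
Setúbal-Coimbra-Braga: 3 + 9 = 12
Setúbal-Faro-Leiria-Braga: 3 + 3 + 6 = 12
Best route has total 12.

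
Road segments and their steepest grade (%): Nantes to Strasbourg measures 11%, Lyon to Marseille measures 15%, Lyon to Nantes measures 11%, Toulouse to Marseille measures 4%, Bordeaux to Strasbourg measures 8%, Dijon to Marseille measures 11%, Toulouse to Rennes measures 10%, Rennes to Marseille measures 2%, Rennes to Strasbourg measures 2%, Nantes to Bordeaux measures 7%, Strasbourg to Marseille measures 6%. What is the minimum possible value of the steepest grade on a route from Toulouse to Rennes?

Some routes from Toulouse to Rennes:
Toulouse→Marseille→Rennes: max(4, 2) = 4
Toulouse→Marseille→Strasbourg→Rennes: max(4, 6, 2) = 6
Toulouse→Rennes: max(10) = 10
The minimum achievable maximum is 4%.

4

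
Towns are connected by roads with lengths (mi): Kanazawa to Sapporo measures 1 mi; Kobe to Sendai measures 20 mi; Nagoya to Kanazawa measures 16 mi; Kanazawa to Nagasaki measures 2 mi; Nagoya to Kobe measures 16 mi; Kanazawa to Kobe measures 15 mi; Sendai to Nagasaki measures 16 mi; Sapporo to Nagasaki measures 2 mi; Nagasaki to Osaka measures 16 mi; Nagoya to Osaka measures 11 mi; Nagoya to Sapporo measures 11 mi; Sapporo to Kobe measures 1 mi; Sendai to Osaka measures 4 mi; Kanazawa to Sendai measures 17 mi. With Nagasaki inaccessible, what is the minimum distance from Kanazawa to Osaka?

21

Checking several routes:
Kanazawa -> Sapporo -> Nagoya -> Osaka: 1 + 11 + 11 = 23
Kanazawa -> Nagoya -> Osaka: 16 + 11 = 27
Kanazawa -> Sapporo -> Kobe -> Nagoya -> Osaka: 1 + 1 + 16 + 11 = 29
Kanazawa -> Sendai -> Osaka: 17 + 4 = 21
Kanazawa -> Sapporo -> Kobe -> Sendai -> Osaka: 1 + 1 + 20 + 4 = 26
Best route has total 21 mi.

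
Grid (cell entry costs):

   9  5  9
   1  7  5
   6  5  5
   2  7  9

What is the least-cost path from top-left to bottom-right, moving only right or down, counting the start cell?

34

One optimal route is r0c0 -> r1c0 -> r2c0 -> r3c0 -> r3c1 -> r3c2.
Its cost is 9 + 1 + 6 + 2 + 7 + 9 = 34.
For comparison, the top-then-right route costs 42.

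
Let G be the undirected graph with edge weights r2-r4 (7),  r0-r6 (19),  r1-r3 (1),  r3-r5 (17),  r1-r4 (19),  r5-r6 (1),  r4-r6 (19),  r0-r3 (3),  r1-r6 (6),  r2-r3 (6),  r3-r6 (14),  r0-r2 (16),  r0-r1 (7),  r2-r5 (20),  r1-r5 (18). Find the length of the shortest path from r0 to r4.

Comparing a few candidate routes:
r0 -> r3 -> r2 -> r4: 3 + 6 + 7 = 16
r0 -> r1 -> r3 -> r2 -> r4: 7 + 1 + 6 + 7 = 21
r0 -> r3 -> r1 -> r4: 3 + 1 + 19 = 23
r0 -> r2 -> r4: 16 + 7 = 23
The minimum is 16.

16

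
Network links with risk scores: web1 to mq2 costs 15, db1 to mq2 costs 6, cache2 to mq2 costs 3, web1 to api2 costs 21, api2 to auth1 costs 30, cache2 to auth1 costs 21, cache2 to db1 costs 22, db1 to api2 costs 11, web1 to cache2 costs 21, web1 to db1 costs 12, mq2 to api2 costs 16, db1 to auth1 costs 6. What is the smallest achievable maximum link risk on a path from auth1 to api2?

11

A few of the auth1→api2 routes:
auth1→db1→web1→mq2→api2: max(6, 12, 15, 16) = 16
auth1→db1→api2: max(6, 11) = 11
auth1→db1→mq2→api2: max(6, 6, 16) = 16
Smallest bottleneck: 11.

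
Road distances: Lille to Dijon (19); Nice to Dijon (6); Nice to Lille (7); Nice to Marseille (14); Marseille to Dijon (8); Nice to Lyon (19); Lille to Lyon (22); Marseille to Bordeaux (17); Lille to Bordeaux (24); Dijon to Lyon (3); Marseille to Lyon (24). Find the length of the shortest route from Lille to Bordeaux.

Some routes from Lille to Bordeaux:
Lille→Nice→Marseille→Bordeaux: 7 + 14 + 17 = 38
Lille→Nice→Dijon→Marseille→Bordeaux: 7 + 6 + 8 + 17 = 38
Lille→Bordeaux: 24
The minimum is 24.

24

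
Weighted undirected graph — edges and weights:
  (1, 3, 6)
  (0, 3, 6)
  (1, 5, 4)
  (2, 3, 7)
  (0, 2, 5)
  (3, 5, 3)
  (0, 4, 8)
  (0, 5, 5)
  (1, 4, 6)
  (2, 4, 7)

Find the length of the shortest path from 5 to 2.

Checking several routes:
5 → 3 → 2: 3 + 7 = 10
5 → 3 → 0 → 2: 3 + 6 + 5 = 14
5 → 0 → 2: 5 + 5 = 10
Best route has total 10.

10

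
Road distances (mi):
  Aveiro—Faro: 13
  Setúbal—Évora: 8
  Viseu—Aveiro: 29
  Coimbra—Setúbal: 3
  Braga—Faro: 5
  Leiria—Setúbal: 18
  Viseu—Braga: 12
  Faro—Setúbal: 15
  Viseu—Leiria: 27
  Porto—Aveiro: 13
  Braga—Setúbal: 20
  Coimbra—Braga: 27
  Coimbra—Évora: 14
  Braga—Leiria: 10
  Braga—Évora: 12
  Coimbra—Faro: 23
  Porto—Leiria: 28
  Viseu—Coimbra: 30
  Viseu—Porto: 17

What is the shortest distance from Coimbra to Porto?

44

A few of the Coimbra→Porto routes:
Coimbra-Setúbal-Leiria-Porto: 3 + 18 + 28 = 49
Coimbra-Faro-Aveiro-Porto: 23 + 13 + 13 = 49
Coimbra-Setúbal-Faro-Aveiro-Porto: 3 + 15 + 13 + 13 = 44
Coimbra-Viseu-Porto: 30 + 17 = 47
Shortest: 44 mi.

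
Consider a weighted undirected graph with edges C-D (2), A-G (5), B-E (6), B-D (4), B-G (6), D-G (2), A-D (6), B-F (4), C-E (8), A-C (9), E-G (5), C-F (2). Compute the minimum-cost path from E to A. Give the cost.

10

Some routes from E to A:
E -> C -> D -> A: 8 + 2 + 6 = 16
E -> B -> G -> A: 6 + 6 + 5 = 17
E -> G -> D -> A: 5 + 2 + 6 = 13
E -> B -> D -> A: 6 + 4 + 6 = 16
E -> G -> A: 5 + 5 = 10
Shortest: 10.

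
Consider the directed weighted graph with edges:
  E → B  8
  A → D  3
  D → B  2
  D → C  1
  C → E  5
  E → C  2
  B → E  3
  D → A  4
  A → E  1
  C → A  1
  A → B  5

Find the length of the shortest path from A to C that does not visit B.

3

Routes from A to C avoiding B:
A→D→C: 3 + 1 = 4
A→E→C: 1 + 2 = 3
Shortest: 3.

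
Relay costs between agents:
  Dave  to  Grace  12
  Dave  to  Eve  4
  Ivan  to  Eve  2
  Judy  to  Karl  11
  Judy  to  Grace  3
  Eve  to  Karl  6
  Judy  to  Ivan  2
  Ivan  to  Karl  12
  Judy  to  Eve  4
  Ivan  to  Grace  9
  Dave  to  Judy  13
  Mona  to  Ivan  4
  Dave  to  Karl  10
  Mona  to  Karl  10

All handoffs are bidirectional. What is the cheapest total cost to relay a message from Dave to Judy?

Checking several routes:
Dave -> Grace -> Judy: 12 + 3 = 15
Dave -> Judy: 13
Dave -> Eve -> Judy: 4 + 4 = 8
Dave -> Eve -> Ivan -> Grace -> Judy: 4 + 2 + 9 + 3 = 18
Dave -> Eve -> Ivan -> Judy: 4 + 2 + 2 = 8
The minimum is 8.

8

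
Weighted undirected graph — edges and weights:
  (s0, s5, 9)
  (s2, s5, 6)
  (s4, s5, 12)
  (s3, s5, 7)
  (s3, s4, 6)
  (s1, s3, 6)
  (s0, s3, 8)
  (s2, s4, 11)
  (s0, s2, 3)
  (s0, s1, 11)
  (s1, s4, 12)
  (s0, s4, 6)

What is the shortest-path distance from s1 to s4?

12

Checking several routes:
s1-s4: 12
s1-s3-s0-s4: 6 + 8 + 6 = 20
s1-s0-s4: 11 + 6 = 17
s1-s3-s4: 6 + 6 = 12
Best route has total 12.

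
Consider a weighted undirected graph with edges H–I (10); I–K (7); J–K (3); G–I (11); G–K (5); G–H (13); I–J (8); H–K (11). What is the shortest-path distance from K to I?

Some routes from K to I:
K→J→I: 3 + 8 = 11
K→H→I: 11 + 10 = 21
K→G→H→I: 5 + 13 + 10 = 28
K→I: 7
K→G→I: 5 + 11 = 16
Best route has total 7.

7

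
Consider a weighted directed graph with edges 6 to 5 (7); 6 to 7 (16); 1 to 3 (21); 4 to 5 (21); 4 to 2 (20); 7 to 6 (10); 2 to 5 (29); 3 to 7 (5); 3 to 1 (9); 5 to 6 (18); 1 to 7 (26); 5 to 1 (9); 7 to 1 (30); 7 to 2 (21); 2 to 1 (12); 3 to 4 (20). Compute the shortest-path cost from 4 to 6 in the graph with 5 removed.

68

Paths from 4 to 6 avoiding 5:
4→2→1→3→7→6: 20 + 12 + 21 + 5 + 10 = 68
4→2→1→7→6: 20 + 12 + 26 + 10 = 68
Best route has total 68.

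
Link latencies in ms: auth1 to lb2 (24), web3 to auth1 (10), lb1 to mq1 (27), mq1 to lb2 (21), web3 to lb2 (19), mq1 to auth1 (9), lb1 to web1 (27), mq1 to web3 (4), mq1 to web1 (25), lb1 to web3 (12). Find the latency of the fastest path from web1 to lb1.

A few of the web1→lb1 routes:
web1 -> lb1: 27
web1 -> mq1 -> lb2 -> web3 -> lb1: 25 + 21 + 19 + 12 = 77
web1 -> mq1 -> web3 -> lb1: 25 + 4 + 12 = 41
web1 -> mq1 -> lb1: 25 + 27 = 52
web1 -> mq1 -> auth1 -> web3 -> lb1: 25 + 9 + 10 + 12 = 56
web1 -> mq1 -> auth1 -> lb2 -> web3 -> lb1: 25 + 9 + 24 + 19 + 12 = 89
The minimum is 27 ms.

27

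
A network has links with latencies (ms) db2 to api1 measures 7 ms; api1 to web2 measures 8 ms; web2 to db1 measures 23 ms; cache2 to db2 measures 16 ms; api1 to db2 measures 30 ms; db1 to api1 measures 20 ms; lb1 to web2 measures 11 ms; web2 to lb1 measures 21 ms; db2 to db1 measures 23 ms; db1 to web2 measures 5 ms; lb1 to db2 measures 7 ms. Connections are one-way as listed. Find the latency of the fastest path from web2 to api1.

35

Candidate routes:
web2 - lb1 - db2 - api1: 21 + 7 + 7 = 35
web2 - lb1 - db2 - db1 - api1: 21 + 7 + 23 + 20 = 71
web2 - db1 - api1: 23 + 20 = 43
Best route has total 35 ms.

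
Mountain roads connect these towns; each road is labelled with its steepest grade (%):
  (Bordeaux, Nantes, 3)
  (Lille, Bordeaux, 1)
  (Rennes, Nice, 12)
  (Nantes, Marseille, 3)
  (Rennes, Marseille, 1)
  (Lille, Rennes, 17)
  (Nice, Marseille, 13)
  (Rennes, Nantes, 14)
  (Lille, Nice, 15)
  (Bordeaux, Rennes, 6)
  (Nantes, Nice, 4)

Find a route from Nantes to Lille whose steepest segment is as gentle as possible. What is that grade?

3

A few of the Nantes→Lille routes:
Nantes -> Nice -> Marseille -> Rennes -> Bordeaux -> Lille: max(4, 13, 1, 6, 1) = 13
Nantes -> Marseille -> Rennes -> Bordeaux -> Lille: max(3, 1, 6, 1) = 6
Nantes -> Bordeaux -> Lille: max(3, 1) = 3
Nantes -> Nice -> Rennes -> Bordeaux -> Lille: max(4, 12, 6, 1) = 12
Nantes -> Marseille -> Nice -> Rennes -> Bordeaux -> Lille: max(3, 13, 12, 6, 1) = 13
The minimum achievable maximum is 3%.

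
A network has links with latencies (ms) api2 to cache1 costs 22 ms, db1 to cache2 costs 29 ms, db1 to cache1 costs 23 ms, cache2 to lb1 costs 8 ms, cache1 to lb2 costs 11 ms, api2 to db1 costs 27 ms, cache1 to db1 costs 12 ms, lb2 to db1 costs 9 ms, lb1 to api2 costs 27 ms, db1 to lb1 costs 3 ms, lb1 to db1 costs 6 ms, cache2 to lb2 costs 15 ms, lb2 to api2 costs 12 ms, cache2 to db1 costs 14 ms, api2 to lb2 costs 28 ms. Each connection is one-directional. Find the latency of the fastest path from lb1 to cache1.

29

Routes from lb1 to cache1:
lb1-api2-db1-cache1: 27 + 27 + 23 = 77
lb1-api2-cache1: 27 + 22 = 49
lb1-db1-cache2-lb2-api2-cache1: 6 + 29 + 15 + 12 + 22 = 84
lb1-db1-cache1: 6 + 23 = 29
lb1-api2-lb2-db1-cache1: 27 + 28 + 9 + 23 = 87
Shortest: 29 ms.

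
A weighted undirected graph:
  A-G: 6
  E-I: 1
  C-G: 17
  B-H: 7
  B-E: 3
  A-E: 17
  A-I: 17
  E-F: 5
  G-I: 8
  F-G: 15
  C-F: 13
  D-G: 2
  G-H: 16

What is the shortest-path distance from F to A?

20

Checking several routes:
F -> G -> A: 15 + 6 = 21
F -> E -> I -> G -> A: 5 + 1 + 8 + 6 = 20
F -> E -> A: 5 + 17 = 22
The minimum is 20.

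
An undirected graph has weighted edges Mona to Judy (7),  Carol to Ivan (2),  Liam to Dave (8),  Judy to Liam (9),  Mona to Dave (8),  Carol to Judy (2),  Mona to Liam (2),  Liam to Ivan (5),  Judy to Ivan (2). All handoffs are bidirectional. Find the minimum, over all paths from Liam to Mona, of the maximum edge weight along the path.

A few of the Liam→Mona routes:
Liam - Mona: max(2) = 2
Liam - Ivan - Judy - Mona: max(5, 2, 7) = 7
Liam - Ivan - Carol - Judy - Mona: max(5, 2, 2, 7) = 7
Smallest bottleneck: 2.

2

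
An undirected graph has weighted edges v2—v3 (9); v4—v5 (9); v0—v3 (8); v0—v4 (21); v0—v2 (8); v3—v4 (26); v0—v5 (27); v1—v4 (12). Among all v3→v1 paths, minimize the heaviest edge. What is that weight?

21

A few of the v3→v1 routes:
v3→v4→v1: max(26, 12) = 26
v3→v0→v4→v1: max(8, 21, 12) = 21
v3→v2→v0→v4→v1: max(9, 8, 21, 12) = 21
v3→v2→v0→v5→v4→v1: max(9, 8, 27, 9, 12) = 27
Smallest bottleneck: 21.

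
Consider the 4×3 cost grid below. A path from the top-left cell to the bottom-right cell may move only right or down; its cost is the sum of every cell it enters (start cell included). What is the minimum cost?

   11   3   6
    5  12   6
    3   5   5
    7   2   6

32

Best path: (0,0) (1,0) (2,0) (2,1) (3,1) (3,2)
Cost: 11 + 5 + 3 + 5 + 2 + 6 = 32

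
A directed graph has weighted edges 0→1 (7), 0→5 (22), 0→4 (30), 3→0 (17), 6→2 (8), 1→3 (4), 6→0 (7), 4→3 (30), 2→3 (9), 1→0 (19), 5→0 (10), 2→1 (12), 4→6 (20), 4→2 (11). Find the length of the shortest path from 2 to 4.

56

Routes from 2 to 4:
2-1-3-0-4: 12 + 4 + 17 + 30 = 63
2-3-0-4: 9 + 17 + 30 = 56
2-1-0-4: 12 + 19 + 30 = 61
The minimum is 56.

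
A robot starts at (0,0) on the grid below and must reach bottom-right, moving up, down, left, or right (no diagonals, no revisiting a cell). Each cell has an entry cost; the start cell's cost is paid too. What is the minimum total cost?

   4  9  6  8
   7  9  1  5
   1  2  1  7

Cheapest: [0,0] → [1,0] → [2,0] → [2,1] → [2,2] → [2,3]
  4 + 7 + 1 + 2 + 1 + 7 = 22

22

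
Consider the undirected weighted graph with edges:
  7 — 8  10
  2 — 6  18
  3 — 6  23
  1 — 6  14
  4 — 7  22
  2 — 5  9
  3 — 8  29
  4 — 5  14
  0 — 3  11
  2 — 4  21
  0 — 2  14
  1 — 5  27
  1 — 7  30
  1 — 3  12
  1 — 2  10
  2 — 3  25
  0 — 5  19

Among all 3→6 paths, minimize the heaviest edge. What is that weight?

Comparing a few candidate routes:
3 -> 0 -> 2 -> 6: max(11, 14, 18) = 18
3 -> 0 -> 2 -> 1 -> 6: max(11, 14, 10, 14) = 14
3 -> 1 -> 6: max(12, 14) = 14
3 -> 0 -> 5 -> 2 -> 6: max(11, 19, 9, 18) = 19
3 -> 1 -> 2 -> 6: max(12, 10, 18) = 18
The minimum achievable maximum is 14.

14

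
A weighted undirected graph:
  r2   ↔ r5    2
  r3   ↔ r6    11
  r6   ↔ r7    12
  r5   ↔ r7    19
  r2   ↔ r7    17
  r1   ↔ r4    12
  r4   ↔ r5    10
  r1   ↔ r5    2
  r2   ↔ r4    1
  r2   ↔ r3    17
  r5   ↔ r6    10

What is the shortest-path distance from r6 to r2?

Comparing a few candidate routes:
r6→r5→r4→r2: 10 + 10 + 1 = 21
r6→r3→r2: 11 + 17 = 28
r6→r7→r5→r2: 12 + 19 + 2 = 33
r6→r5→r1→r4→r2: 10 + 2 + 12 + 1 = 25
r6→r7→r2: 12 + 17 = 29
r6→r5→r2: 10 + 2 = 12
Best route has total 12.

12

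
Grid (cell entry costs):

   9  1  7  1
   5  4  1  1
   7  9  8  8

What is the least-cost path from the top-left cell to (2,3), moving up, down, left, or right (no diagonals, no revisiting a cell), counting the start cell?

24

Cheapest: [0,0] -> [0,1] -> [1,1] -> [1,2] -> [1,3] -> [2,3]
  9 + 1 + 4 + 1 + 1 + 8 = 24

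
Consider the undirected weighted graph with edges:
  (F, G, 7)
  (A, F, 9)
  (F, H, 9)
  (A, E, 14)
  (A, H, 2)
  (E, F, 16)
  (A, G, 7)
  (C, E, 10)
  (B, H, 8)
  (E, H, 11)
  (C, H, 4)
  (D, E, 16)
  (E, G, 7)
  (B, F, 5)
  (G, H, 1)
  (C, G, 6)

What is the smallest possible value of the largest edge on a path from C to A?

Checking several routes:
C -> H -> A: max(4, 2) = 4
C -> G -> H -> A: max(6, 1, 2) = 6
C -> G -> A: max(6, 7) = 7
Smallest bottleneck: 4.

4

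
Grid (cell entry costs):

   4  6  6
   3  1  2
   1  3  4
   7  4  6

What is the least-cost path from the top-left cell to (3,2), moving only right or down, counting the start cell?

Path r0c0 → r1c0 → r1c1 → r1c2 → r2c2 → r3c2: 4 + 3 + 1 + 2 + 4 + 6 = 20.

20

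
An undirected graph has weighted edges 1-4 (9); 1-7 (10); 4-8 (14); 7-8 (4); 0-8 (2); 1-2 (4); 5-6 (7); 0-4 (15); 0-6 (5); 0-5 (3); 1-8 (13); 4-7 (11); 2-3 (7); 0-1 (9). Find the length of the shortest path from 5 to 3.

A few of the 5→3 routes:
5-0-1-2-3: 3 + 9 + 4 + 7 = 23
5-0-8-1-2-3: 3 + 2 + 13 + 4 + 7 = 29
5-0-8-7-1-2-3: 3 + 2 + 4 + 10 + 4 + 7 = 30
Shortest: 23.

23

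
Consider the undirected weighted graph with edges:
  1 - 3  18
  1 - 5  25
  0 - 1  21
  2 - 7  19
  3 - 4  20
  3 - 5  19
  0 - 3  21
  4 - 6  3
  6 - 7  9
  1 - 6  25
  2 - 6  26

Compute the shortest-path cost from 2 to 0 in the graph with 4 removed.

Paths from 2 to 0 avoiding 4:
2-7-6-1-3-0: 19 + 9 + 25 + 18 + 21 = 92
2-6-1-3-0: 26 + 25 + 18 + 21 = 90
2-6-1-5-3-0: 26 + 25 + 25 + 19 + 21 = 116
2-7-6-1-0: 19 + 9 + 25 + 21 = 74
2-6-1-0: 26 + 25 + 21 = 72
2-7-6-1-5-3-0: 19 + 9 + 25 + 25 + 19 + 21 = 118
Best route has total 72.

72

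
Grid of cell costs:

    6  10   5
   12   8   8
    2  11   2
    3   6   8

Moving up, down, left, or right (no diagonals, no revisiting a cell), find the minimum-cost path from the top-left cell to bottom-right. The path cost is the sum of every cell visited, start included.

37

Path [0,0]→[1,0]→[2,0]→[3,0]→[3,1]→[3,2]: 6 + 12 + 2 + 3 + 6 + 8 = 37.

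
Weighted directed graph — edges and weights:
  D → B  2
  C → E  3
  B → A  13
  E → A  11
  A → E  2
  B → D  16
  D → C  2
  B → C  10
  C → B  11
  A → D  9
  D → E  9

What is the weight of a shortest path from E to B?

Routes from E to B:
E -> A -> D -> C -> B: 11 + 9 + 2 + 11 = 33
E -> A -> D -> B: 11 + 9 + 2 = 22
The minimum is 22.

22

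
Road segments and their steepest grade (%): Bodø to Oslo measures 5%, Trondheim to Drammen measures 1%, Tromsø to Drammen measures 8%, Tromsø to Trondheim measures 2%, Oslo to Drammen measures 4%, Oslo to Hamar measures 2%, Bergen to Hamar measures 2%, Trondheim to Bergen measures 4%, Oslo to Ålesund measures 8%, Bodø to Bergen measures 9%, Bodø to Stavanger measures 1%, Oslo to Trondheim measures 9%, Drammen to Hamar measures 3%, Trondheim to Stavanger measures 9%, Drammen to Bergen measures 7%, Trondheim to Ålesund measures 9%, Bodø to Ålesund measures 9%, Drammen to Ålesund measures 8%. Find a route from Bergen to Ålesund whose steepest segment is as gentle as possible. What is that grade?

A few of the Bergen→Ålesund routes:
Bergen -> Drammen -> Hamar -> Oslo -> Ålesund: max(7, 3, 2, 8) = 8
Bergen -> Drammen -> Oslo -> Ålesund: max(7, 4, 8) = 8
Bergen -> Drammen -> Ålesund: max(7, 8) = 8
Smallest bottleneck: 8%.

8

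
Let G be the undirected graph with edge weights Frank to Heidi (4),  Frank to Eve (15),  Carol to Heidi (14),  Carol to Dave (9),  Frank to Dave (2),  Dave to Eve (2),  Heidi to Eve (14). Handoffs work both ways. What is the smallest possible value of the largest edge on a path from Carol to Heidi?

Routes from Carol to Heidi:
Carol → Dave → Eve → Heidi: max(9, 2, 14) = 14
Carol → Dave → Frank → Heidi: max(9, 2, 4) = 9
Carol → Dave → Eve → Frank → Heidi: max(9, 2, 15, 4) = 15
Carol → Heidi: max(14) = 14
Carol → Dave → Frank → Eve → Heidi: max(9, 2, 15, 14) = 15
Best route has worst link 9.

9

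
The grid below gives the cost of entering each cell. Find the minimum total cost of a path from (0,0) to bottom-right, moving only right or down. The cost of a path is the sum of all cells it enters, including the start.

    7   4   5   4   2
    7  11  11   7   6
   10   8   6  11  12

40

One optimal route is [0,0] → [0,1] → [0,2] → [0,3] → [0,4] → [1,4] → [2,4].
Its cost is 7 + 4 + 5 + 4 + 2 + 6 + 12 = 40.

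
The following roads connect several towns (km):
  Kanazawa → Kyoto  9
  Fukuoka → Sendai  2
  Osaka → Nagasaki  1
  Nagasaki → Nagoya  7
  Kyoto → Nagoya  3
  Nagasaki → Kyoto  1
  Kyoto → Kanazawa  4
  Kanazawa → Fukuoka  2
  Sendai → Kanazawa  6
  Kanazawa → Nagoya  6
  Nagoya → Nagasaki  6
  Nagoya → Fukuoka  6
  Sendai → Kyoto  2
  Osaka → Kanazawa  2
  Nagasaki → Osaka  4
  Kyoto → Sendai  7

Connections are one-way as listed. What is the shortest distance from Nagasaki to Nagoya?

A few of the Nagasaki→Nagoya routes:
Nagasaki - Nagoya: 7
Nagasaki - Kyoto - Nagoya: 1 + 3 = 4
Nagasaki - Osaka - Kanazawa - Nagoya: 4 + 2 + 6 = 12
Nagasaki - Kyoto - Kanazawa - Nagoya: 1 + 4 + 6 = 11
The minimum is 4 km.

4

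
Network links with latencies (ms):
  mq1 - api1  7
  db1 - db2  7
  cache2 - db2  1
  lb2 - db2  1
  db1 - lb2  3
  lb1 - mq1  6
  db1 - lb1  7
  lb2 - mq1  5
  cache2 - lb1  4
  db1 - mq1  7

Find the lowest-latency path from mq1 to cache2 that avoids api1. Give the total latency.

7

A few of the mq1→cache2 routes:
mq1 -> lb2 -> db2 -> cache2: 5 + 1 + 1 = 7
mq1 -> lb1 -> cache2: 6 + 4 = 10
mq1 -> db1 -> lb2 -> db2 -> cache2: 7 + 3 + 1 + 1 = 12
Shortest: 7 ms.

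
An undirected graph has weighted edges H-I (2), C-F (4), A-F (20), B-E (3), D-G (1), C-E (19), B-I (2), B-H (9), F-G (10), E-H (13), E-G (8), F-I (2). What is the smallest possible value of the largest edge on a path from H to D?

A few of the H→D routes:
H→B→I→F→G→D: max(9, 2, 2, 10, 1) = 10
H→I→B→E→G→D: max(2, 2, 3, 8, 1) = 8
H→B→E→G→D: max(9, 3, 8, 1) = 9
H→I→F→G→D: max(2, 2, 10, 1) = 10
H→E→G→D: max(13, 8, 1) = 13
Smallest bottleneck: 8.

8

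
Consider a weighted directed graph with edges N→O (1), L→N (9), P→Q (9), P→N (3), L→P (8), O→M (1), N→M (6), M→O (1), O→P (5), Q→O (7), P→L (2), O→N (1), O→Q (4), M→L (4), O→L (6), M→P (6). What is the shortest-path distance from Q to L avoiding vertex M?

13

Candidate routes:
Q → O → P → L: 7 + 5 + 2 = 14
Q → O → L: 7 + 6 = 13
The minimum is 13.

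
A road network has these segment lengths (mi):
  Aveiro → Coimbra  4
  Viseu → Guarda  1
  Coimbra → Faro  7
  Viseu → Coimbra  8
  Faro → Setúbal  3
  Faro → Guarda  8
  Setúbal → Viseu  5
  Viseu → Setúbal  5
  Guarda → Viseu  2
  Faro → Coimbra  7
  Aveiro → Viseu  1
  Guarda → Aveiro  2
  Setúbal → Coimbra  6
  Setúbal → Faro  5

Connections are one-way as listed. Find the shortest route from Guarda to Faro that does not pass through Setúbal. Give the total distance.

Paths from Guarda to Faro avoiding Setúbal:
Guarda -> Viseu -> Coimbra -> Faro: 2 + 8 + 7 = 17
Guarda -> Aveiro -> Viseu -> Coimbra -> Faro: 2 + 1 + 8 + 7 = 18
Guarda -> Aveiro -> Coimbra -> Faro: 2 + 4 + 7 = 13
The minimum is 13 mi.

13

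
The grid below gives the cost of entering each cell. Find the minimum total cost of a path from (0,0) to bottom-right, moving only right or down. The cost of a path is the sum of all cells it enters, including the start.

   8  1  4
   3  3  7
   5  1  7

Cheapest: r0c0 → r0c1 → r1c1 → r2c1 → r2c2
  8 + 1 + 3 + 1 + 7 = 20

20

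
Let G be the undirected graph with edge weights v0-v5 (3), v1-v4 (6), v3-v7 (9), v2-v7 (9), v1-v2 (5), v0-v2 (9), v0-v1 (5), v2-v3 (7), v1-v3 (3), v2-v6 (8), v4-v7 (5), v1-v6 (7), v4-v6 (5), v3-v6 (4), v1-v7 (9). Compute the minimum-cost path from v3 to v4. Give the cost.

Comparing a few candidate routes:
v3-v6-v1-v4: 4 + 7 + 6 = 17
v3-v1-v7-v4: 3 + 9 + 5 = 17
v3-v1-v6-v4: 3 + 7 + 5 = 15
v3-v6-v4: 4 + 5 = 9
v3-v7-v4: 9 + 5 = 14
v3-v1-v4: 3 + 6 = 9
The minimum is 9.

9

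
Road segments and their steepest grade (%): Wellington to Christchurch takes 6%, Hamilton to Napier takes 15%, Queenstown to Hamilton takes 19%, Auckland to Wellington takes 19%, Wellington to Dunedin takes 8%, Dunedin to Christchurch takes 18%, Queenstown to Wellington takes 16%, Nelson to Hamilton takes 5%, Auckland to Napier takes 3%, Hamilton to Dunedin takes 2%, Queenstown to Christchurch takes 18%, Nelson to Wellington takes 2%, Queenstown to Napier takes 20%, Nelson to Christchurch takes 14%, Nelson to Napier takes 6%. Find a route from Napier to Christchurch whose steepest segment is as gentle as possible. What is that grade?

A few of the Napier→Christchurch routes:
Napier-Hamilton-Dunedin-Wellington-Nelson-Christchurch: max(15, 2, 8, 2, 14) = 15
Napier-Nelson-Hamilton-Dunedin-Wellington-Christchurch: max(6, 5, 2, 8, 6) = 8
Napier-Hamilton-Dunedin-Wellington-Christchurch: max(15, 2, 8, 6) = 15
Napier-Nelson-Wellington-Christchurch: max(6, 2, 6) = 6
Napier-Nelson-Christchurch: max(6, 14) = 14
Smallest bottleneck: 6%.

6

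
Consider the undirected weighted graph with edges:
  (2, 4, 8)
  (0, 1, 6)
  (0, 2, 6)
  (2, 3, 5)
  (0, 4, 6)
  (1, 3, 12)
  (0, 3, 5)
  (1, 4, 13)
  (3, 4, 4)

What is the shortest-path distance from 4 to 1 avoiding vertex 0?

13

Candidate routes:
4→2→3→1: 8 + 5 + 12 = 25
4→3→1: 4 + 12 = 16
4→1: 13
The minimum is 13.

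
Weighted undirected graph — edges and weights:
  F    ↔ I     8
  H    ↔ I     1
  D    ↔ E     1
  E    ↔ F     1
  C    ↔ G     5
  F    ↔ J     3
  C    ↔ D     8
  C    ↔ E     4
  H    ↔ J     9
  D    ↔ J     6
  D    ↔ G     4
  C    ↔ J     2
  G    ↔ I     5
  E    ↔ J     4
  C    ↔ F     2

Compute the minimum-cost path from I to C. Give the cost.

A few of the I→C routes:
I-F-C: 8 + 2 = 10
I-H-J-C: 1 + 9 + 2 = 12
I-F-J-C: 8 + 3 + 2 = 13
I-G-C: 5 + 5 = 10
I-F-E-C: 8 + 1 + 4 = 13
The minimum is 10.

10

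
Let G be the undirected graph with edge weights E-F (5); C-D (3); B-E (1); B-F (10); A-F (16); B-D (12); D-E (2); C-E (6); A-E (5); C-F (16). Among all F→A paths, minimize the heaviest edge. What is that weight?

A few of the F→A routes:
F - B - D - C - E - A: max(10, 12, 3, 6, 5) = 12
F - E - A: max(5, 5) = 5
F - C - D - B - E - A: max(16, 3, 12, 1, 5) = 16
F - B - D - E - A: max(10, 12, 2, 5) = 12
F - B - E - A: max(10, 1, 5) = 10
The minimum achievable maximum is 5.

5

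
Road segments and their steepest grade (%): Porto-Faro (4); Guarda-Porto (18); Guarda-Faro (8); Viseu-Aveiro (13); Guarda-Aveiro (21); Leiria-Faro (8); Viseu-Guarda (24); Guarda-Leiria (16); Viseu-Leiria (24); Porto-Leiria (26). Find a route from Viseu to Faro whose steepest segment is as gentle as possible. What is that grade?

21

Comparing a few candidate routes:
Viseu → Aveiro → Guarda → Faro: max(13, 21, 8) = 21
Viseu → Aveiro → Guarda → Porto → Faro: max(13, 21, 18, 4) = 21
Viseu → Aveiro → Guarda → Leiria → Faro: max(13, 21, 16, 8) = 21
The minimum achievable maximum is 21%.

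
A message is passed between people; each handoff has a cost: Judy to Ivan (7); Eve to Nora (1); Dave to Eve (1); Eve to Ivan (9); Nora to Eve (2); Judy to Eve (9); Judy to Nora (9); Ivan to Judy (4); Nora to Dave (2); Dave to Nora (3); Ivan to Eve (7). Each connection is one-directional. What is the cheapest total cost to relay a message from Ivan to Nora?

Routes from Ivan to Nora:
Ivan - Eve - Nora: 7 + 1 = 8
Ivan - Judy - Eve - Nora: 4 + 9 + 1 = 14
Ivan - Judy - Nora: 4 + 9 = 13
The minimum is 8.

8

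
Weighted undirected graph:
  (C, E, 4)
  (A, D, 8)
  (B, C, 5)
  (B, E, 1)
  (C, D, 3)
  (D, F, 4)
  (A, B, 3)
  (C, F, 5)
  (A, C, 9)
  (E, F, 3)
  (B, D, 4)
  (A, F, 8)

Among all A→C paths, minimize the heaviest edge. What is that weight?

4

Comparing a few candidate routes:
A - B - D - C: max(3, 4, 3) = 4
A - B - E - F - D - C: max(3, 1, 3, 4, 3) = 4
A - B - D - F - E - C: max(3, 4, 4, 3, 4) = 4
A - B - E - C: max(3, 1, 4) = 4
The minimum achievable maximum is 4.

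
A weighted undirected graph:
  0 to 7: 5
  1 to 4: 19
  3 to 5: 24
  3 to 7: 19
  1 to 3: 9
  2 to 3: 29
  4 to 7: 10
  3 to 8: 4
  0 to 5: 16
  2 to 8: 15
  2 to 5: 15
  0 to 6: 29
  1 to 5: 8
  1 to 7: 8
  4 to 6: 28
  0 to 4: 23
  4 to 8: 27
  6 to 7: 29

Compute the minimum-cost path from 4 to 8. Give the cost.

27

Checking several routes:
4 → 7 → 1 → 3 → 8: 10 + 8 + 9 + 4 = 31
4 → 7 → 3 → 8: 10 + 19 + 4 = 33
4 → 1 → 3 → 8: 19 + 9 + 4 = 32
4 → 8: 27
The minimum is 27.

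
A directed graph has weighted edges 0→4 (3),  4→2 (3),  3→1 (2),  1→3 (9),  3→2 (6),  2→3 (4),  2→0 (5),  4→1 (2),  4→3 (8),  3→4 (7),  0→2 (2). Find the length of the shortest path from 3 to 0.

11

Routes from 3 to 0:
3 → 2 → 0: 6 + 5 = 11
3 → 4 → 2 → 0: 7 + 3 + 5 = 15
Best route has total 11.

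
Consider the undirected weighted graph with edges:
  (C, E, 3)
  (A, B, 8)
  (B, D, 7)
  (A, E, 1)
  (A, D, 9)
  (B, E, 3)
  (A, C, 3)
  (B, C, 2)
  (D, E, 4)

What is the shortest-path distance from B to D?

7

Comparing a few candidate routes:
B→E→A→D: 3 + 1 + 9 = 13
B→D: 7
B→C→E→D: 2 + 3 + 4 = 9
B→E→D: 3 + 4 = 7
B→C→A→E→D: 2 + 3 + 1 + 4 = 10
B→A→E→D: 8 + 1 + 4 = 13
The minimum is 7.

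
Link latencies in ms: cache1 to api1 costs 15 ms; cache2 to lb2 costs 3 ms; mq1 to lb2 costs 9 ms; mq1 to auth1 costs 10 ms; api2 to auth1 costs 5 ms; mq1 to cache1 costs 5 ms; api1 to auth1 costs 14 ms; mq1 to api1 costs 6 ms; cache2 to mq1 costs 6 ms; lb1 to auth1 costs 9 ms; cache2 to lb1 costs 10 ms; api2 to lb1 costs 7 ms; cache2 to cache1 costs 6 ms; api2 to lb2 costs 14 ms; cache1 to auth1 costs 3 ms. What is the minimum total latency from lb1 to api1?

22

A few of the lb1→api1 routes:
lb1-cache2-mq1-api1: 10 + 6 + 6 = 22
lb1-auth1-api1: 9 + 14 = 23
lb1-api2-auth1-cache1-mq1-api1: 7 + 5 + 3 + 5 + 6 = 26
lb1-auth1-cache1-mq1-api1: 9 + 3 + 5 + 6 = 23
lb1-api2-auth1-api1: 7 + 5 + 14 = 26
lb1-auth1-mq1-api1: 9 + 10 + 6 = 25
Best route has total 22 ms.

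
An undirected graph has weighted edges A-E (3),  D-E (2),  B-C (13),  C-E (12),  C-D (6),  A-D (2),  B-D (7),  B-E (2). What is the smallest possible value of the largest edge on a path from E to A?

2

Checking several routes:
E -> B -> D -> A: max(2, 7, 2) = 7
E -> C -> D -> A: max(12, 6, 2) = 12
E -> A: max(3) = 3
E -> D -> A: max(2, 2) = 2
Smallest bottleneck: 2.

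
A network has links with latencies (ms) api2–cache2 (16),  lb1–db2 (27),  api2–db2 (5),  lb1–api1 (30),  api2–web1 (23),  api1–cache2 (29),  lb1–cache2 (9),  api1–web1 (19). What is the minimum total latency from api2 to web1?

Checking several routes:
api2 → cache2 → api1 → web1: 16 + 29 + 19 = 64
api2 → cache2 → lb1 → api1 → web1: 16 + 9 + 30 + 19 = 74
api2 → db2 → lb1 → api1 → web1: 5 + 27 + 30 + 19 = 81
api2 → web1: 23
The minimum is 23 ms.

23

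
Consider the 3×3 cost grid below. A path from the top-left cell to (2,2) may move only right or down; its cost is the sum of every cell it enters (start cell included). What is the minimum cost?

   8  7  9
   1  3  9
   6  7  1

20

Path (0,0) -> (1,0) -> (1,1) -> (2,1) -> (2,2): 8 + 1 + 3 + 7 + 1 = 20.
For comparison, the top-then-right route costs 34.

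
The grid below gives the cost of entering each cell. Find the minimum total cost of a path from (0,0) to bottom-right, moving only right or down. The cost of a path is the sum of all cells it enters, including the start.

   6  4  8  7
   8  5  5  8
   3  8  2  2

Best path: (0,0) (0,1) (1,1) (1,2) (2,2) (2,3)
Cost: 6 + 4 + 5 + 5 + 2 + 2 = 24

24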